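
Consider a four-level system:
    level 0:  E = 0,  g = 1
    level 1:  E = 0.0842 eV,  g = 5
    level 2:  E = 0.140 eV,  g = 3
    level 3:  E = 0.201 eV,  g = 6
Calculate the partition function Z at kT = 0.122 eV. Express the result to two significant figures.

Z = 5.6

Eᵢ/kT = 0, 0.6902, 1.148, 1.648.
Z = Σ gᵢe^(−Eᵢ/kT) = 1·e^(−0) + 5·e^(−0.6902) + 3·e^(−1.148) + 6·e^(−1.648) = 1.000 + 2.507 + 0.9518 + 1.155 = 5.614.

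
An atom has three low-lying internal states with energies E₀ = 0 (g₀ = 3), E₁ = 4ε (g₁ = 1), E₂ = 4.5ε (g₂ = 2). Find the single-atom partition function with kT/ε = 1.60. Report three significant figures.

Eᵢ/kT = 0, 2.5000, 2.8125.
Z = Σ gᵢe^(−Eᵢ/kT) = 3·e^(−0) + 1·e^(−2.5000) + 2·e^(−2.8125) = 3.0000 + 0.082085 + 0.12011 = 3.2022.

Z = 3.20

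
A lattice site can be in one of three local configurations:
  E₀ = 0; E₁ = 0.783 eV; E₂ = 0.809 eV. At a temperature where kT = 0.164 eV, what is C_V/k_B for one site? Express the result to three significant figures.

Eᵢ/kT = 0, 4.7744, 4.9329.
Z = Σ e^(−Eᵢ/kT) = e^(−0) + e^(−4.7744) + e^(−4.9329) = 1.0000 + 0.0084431 + 0.0072056 = 1.0156.
⟨E⟩ = 0.012249 eV, ⟨E²⟩ = 0.0097404 eV².
C_V/k_B = (⟨E²⟩ − ⟨E⟩²)/(kT)² = (0.0097404 − 0.00015004)/0.026896 = 0.357.

0.357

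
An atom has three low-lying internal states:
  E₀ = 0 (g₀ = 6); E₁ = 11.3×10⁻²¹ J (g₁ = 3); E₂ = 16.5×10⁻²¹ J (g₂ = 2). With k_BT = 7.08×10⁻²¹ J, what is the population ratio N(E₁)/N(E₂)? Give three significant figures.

n₁/n₂ = (g₁/g₂) exp[−(E₁−E₂)/kT] = (3/2) × exp(−(-5.2 ×10⁻²¹ J)/(7.08 ×10⁻²¹ J)) = (3/2) × exp(0.73446) = 3.13.

3.13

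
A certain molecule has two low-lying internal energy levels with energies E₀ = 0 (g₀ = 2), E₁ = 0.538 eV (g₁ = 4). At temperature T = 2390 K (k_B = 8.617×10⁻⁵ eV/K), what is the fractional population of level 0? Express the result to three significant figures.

k_BT = 8.617×10⁻⁵ × 2390 K = 0.20595 eV.
Eᵢ/kT = 0, 2.6123.
Z = Σ gᵢe^(−Eᵢ/kT) = 2·e^(−0) + 4·e^(−2.6123) = 2.0000 + 0.29346 = 2.2935.
P₀ = g₀ e^(−E₀/kT) / Z = 2.0000/2.2935 = 0.872.

0.872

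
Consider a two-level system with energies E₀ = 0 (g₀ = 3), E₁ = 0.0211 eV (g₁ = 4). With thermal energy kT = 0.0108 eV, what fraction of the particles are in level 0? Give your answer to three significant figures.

Eᵢ/kT = 0, 1.9537.
Z = Σ gᵢe^(−Eᵢ/kT) = 3·e^(−0) + 4·e^(−1.9537) = 3.0000 + 0.56699 = 3.5670.
P₀ = g₀ e^(−E₀/kT) / Z = 3.0000/3.5670 = 0.841.

0.841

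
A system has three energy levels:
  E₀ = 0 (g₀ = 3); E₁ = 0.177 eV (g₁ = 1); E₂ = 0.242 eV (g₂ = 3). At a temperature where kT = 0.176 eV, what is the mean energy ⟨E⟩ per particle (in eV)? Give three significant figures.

Eᵢ/kT = 0, 1.0057, 1.3750.
Z = Σ gᵢe^(−Eᵢ/kT) = 3·e^(−0) + 1·e^(−1.0057) + 3·e^(−1.3750) = 3.0000 + 0.36579 + 0.75852 = 4.1243.
⟨E⟩ = Σ Eᵢ gᵢe^(−Eᵢ/kT) / Z = (0·3.0000 + 0.177·0.36579 + 0.242·0.75852) / 4.1243 = 0.0602 eV.

0.0602 eV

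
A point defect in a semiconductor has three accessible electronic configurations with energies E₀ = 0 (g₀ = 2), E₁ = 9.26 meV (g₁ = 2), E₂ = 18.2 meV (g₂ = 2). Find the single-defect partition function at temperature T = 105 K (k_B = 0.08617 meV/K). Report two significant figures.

Z = 3.0

k_BT = 0.08617 × 105 K = 9.048 meV.
Eᵢ/kT = 0, 1.023, 2.011.
Z = Σ gᵢe^(−Eᵢ/kT) = 2·e^(−0) + 2·e^(−1.023) + 2·e^(−2.011) = 2.000 + 0.7190 + 0.2677 = 2.987.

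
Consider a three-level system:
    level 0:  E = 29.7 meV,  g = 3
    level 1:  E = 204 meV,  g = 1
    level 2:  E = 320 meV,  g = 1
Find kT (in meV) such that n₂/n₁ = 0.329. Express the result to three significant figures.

n₂/n₁ = (g₂/g₁) exp[−(E₂−E₁)/kT] = 0.329.
⇒ (E₂−E₁)/kT = ln((1/1)/0.329) = ln(3.0395) = 1.1117.
kT = 116 meV / 1.1117 = 104 meV.

104 meV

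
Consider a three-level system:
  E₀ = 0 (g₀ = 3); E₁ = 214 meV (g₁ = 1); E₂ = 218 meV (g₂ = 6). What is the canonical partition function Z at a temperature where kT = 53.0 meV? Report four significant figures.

Eᵢ/kT = 0, 4.03774, 4.11321.
Z = Σ gᵢe^(−Eᵢ/kT) = 3·e^(−0) + 1·e^(−4.03774) + 6·e^(−4.11321) = 3.00000 + 0.0176373 + 0.0981311 = 3.11577.

Z = 3.116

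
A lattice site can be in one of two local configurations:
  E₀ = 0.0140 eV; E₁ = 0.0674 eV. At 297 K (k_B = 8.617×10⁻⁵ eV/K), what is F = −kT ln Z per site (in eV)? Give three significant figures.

k_BT = 8.617×10⁻⁵ × 297 K = 0.025592 eV.
Eᵢ/kT = 0.54705, 2.6336.
Z = Σ e^(−Eᵢ/kT) = e^(−0.54705) + e^(−2.6336) = 0.57865 + 0.071819 = 0.65047.
F = −kT ln Z = −0.025592 × ln(0.65047) = −0.025592 × -0.43006 = 0.0110 eV.

0.0110 eV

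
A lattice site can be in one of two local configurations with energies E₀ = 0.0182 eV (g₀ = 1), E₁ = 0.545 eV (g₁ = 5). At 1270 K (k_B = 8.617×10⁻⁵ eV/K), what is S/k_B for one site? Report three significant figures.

k_BT = 8.617×10⁻⁵ × 1270 K = 0.10944 eV.
Eᵢ/kT = 0.16630, 4.9799.
Z = Σ gᵢe^(−Eᵢ/kT) = 1·e^(−0.16630) + 5·e^(−4.9799) = 0.84679 + 0.034374 = 0.88116.
⟨E⟩ = Σ EᵢPᵢ = 0.038751 eV.
S/k_B = ln Z + ⟨E⟩/kT = ln(0.88116) + 0.038751/0.10944 = -0.12652 + 0.35408 = 0.228.

0.228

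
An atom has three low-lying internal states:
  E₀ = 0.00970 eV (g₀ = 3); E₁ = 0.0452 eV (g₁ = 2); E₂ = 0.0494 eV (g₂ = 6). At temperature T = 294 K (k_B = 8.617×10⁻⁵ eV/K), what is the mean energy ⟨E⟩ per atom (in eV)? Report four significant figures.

k_BT = 8.617×10⁻⁵ × 294 K = 0.0253340 eV.
Eᵢ/kT = 0.382885, 1.78416, 1.94995.
Z = Σ gᵢe^(−Eᵢ/kT) = 3·e^(−0.382885) + 2·e^(−1.78416) + 6·e^(−1.94995) = 2.04567 + 0.335876 + 0.853687 = 3.23523.
⟨E⟩ = Σ Eᵢ gᵢe^(−Eᵢ/kT) / Z = (0.00970·2.04567 + 0.0452·0.335876 + 0.0494·0.853687) / 3.23523 = 0.02386 eV.

0.02386 eV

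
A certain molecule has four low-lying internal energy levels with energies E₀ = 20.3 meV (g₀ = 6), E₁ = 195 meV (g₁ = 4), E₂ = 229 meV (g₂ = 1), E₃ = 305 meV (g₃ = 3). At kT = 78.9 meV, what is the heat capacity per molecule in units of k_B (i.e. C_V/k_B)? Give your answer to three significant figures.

0.513

Eᵢ/kT = 0.25729, 2.4715, 2.9024, 3.8657.
Z = Σ gᵢe^(−Eᵢ/kT) = 6·e^(−0.25729) + 4·e^(−2.4715) + 1·e^(−2.9024) + 3·e^(−3.8657) = 4.6389 + 0.33783 + 0.054891 + 0.062845 = 5.0945.
⟨E⟩ = 37.645 meV, ⟨E²⟩ = 4609.3 meV².
C_V/k_B = (⟨E²⟩ − ⟨E⟩²)/(kT)² = (4609.3 − 1417.1)/6225.2 = 0.513.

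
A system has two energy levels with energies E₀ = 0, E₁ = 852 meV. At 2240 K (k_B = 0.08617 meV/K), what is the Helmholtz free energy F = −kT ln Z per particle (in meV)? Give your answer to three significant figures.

-2.32 meV

k_BT = 0.08617 × 2240 K = 193.02 meV.
Eᵢ/kT = 0, 4.4141.
Z = Σ e^(−Eᵢ/kT) = e^(−0) + e^(−4.4141) = 1.0000 + 0.012105 = 1.0121.
F = −kT ln Z = −193.02 × ln(1.0121) = −193.02 × 0.012027 = -2.32 meV.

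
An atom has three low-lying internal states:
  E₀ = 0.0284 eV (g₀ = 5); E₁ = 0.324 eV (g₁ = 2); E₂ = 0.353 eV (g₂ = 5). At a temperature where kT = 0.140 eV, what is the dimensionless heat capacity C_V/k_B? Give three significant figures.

0.567

Eᵢ/kT = 0.20286, 2.3143, 2.5214.
Z = Σ gᵢe^(−Eᵢ/kT) = 5·e^(−0.20286) + 2·e^(−2.3143) + 5·e^(−2.5214) = 4.0820 + 0.19767 + 0.40174 = 4.6814.
⟨E⟩ = 0.068738 eV, ⟨E²⟩ = 0.015829 eV².
C_V/k_B = (⟨E²⟩ − ⟨E⟩²)/(kT)² = (0.015829 − 0.0047249)/0.019600 = 0.567.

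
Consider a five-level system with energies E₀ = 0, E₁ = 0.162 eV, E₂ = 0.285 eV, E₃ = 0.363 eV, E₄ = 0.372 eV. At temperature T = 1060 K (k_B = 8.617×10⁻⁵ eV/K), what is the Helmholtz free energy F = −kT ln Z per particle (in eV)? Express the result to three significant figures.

k_BT = 8.617×10⁻⁵ × 1060 K = 0.091340 eV.
Eᵢ/kT = 0, 1.7736, 3.1202, 3.9742, 4.0727.
Z = Σ e^(−Eᵢ/kT) = e^(−0) + e^(−1.7736) + e^(−3.1202) + e^(−3.9742) + e^(−4.0727) = 1.0000 + 0.16972 + 0.044148 + 0.018794 + 0.017031 = 1.2497.
F = −kT ln Z = −0.091340 × ln(1.2497) = −0.091340 × 0.22290 = -0.0204 eV.

-0.0204 eV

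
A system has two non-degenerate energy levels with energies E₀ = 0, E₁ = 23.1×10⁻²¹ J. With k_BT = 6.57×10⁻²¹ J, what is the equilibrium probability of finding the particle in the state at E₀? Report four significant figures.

0.9711

Eᵢ/kT = 0, 3.51598.
Z = Σ e^(−Eᵢ/kT) = e^(−0) + e^(−3.51598) = 1.00000 + 0.0297187 = 1.02972.
P₀ = e^(−E₀/kT) / Z = 1.00000/1.02972 = 0.9711.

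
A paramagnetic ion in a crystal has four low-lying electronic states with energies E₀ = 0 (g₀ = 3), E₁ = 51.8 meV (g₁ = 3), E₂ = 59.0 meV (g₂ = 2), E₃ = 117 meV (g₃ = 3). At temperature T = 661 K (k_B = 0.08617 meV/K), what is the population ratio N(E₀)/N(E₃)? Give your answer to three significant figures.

k_BT = 0.08617 × 661 K = 56.958 meV.
n₀/n₃ = (g₀/g₃) exp[−(E₀−E₃)/kT] = (3/3) × exp(−(-117 meV)/(56.958 meV)) = (3/3) × exp(2.0541) = 7.80.

7.80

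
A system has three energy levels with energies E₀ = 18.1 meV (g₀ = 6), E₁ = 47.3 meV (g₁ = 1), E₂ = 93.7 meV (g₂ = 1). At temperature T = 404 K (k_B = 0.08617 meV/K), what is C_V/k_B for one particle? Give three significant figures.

0.120

k_BT = 0.08617 × 404 K = 34.813 meV.
Eᵢ/kT = 0.51992, 1.3587, 2.6915.
Z = Σ gᵢe^(−Eᵢ/kT) = 6·e^(−0.51992) + 1·e^(−1.3587) + 1·e^(−2.6915) = 3.5674 + 0.25699 + 0.067779 = 3.8922.
⟨E⟩ = 21.344 meV, ⟨E²⟩ = 600.88 meV².
C_V/k_B = (⟨E²⟩ − ⟨E⟩²)/(kT)² = (600.88 − 455.57)/1211.9 = 0.120.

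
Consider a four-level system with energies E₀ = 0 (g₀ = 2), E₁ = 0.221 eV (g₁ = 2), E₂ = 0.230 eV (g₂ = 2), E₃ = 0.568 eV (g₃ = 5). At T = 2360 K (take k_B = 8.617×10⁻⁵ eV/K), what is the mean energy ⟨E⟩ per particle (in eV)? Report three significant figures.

0.130 eV

k_BT = 8.617×10⁻⁵ × 2360 K = 0.20336 eV.
Eᵢ/kT = 0, 1.0867, 1.1310, 2.7931.
Z = Σ gᵢe^(−Eᵢ/kT) = 2·e^(−0) + 2·e^(−1.0867) + 2·e^(−1.1310) + 5·e^(−2.7931) = 2.0000 + 0.67466 + 0.64542 + 0.30616 = 3.6262.
⟨E⟩ = Σ Eᵢ gᵢe^(−Eᵢ/kT) / Z = (0·2.0000 + 0.221·0.67466 + 0.230·0.64542 + 0.568·0.30616) / 3.6262 = 0.130 eV.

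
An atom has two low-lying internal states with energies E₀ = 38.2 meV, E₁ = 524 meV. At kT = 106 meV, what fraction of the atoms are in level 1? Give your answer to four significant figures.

Eᵢ/kT = 0.360377, 4.94340.
Z = Σ e^(−Eᵢ/kT) = e^(−0.360377) + e^(−4.94340) = 0.697413 + 0.00713031 = 0.704543.
P₁ = e^(−E₁/kT) / Z = 0.00713031/0.704543 = 0.01012.

0.01012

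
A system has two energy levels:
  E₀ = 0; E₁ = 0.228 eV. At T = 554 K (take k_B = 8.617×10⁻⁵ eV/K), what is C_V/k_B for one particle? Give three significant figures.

k_BT = 8.617×10⁻⁵ × 554 K = 0.047738 eV.
Eᵢ/kT = 0, 4.7761.
Z = Σ e^(−Eᵢ/kT) = e^(−0) + e^(−4.7761) = 1.0000 + 0.0084288 = 1.0084.
⟨E⟩ = 0.0019058 eV, ⟨E²⟩ = 0.00043451 eV².
C_V/k_B = (⟨E²⟩ − ⟨E⟩²)/(kT)² = (0.00043451 − 0.0000036321)/0.0022789 = 0.189.

0.189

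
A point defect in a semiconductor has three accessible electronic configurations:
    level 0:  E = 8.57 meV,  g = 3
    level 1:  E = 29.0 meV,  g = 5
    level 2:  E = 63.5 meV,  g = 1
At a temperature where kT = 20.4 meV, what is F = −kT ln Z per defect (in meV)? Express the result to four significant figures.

Eᵢ/kT = 0.420098, 1.42157, 3.11275.
Z = Σ gᵢe^(−Eᵢ/kT) = 3·e^(−0.420098) + 5·e^(−1.42157) + 1·e^(−3.11275) = 1.97095 + 1.20667 + 0.0444785 = 3.22210.
F = −kT ln Z = −20.4 × ln(3.22210) = −20.4 × 1.17003 = -23.87 meV.

-23.87 meV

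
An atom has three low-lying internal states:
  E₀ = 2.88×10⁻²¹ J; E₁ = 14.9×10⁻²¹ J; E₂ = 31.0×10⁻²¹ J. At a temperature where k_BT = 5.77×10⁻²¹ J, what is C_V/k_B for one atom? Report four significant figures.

Eᵢ/kT = 0.499133, 2.58232, 5.37262.
Z = Σ e^(−Eᵢ/kT) = e^(−0.499133) + e^(−2.58232) + e^(−5.37262) = 0.607057 + 0.0755984 + 0.00464195 = 0.687297.
⟨E⟩ = 4.39205, ⟨E²⟩ = 38.2363.
C_V/k_B = (⟨E²⟩ − ⟨E⟩²)/(kT)² = (38.2363 − 19.2901)/33.2929 = 0.5691.

0.5691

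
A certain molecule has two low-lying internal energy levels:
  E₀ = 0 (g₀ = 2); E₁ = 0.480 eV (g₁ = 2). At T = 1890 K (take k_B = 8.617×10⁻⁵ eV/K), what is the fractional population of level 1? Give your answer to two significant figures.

k_BT = 8.617×10⁻⁵ × 1890 K = 0.1629 eV.
Eᵢ/kT = 0, 2.947.
Z = Σ gᵢe^(−Eᵢ/kT) = 2·e^(−0) + 2·e^(−2.947) = 2.000 + 0.1050 = 2.105.
P₁ = g₁ e^(−E₁/kT) / Z = 0.1050/2.105 = 0.050.

0.050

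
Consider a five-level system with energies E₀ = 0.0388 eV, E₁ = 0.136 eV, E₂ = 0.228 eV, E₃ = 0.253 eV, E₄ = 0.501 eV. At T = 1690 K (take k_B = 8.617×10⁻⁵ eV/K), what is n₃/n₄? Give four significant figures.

k_BT = 8.617×10⁻⁵ × 1690 K = 0.145627 eV.
n₃/n₄ = exp[−(E₃−E₄)/kT] = exp(−(-0.248 eV)/(0.145627 eV)) = exp(1.70298) = 5.490.

5.490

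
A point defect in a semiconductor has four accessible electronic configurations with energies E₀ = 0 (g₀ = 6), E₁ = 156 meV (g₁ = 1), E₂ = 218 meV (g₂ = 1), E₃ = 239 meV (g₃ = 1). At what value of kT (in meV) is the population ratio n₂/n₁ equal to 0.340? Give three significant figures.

n₂/n₁ = (g₂/g₁) exp[−(E₂−E₁)/kT] = 0.340.
⇒ (E₂−E₁)/kT = ln((1/1)/0.340) = ln(2.9412) = 1.0788.
kT = 62 meV / 1.0788 = 57.5 meV.

57.5 meV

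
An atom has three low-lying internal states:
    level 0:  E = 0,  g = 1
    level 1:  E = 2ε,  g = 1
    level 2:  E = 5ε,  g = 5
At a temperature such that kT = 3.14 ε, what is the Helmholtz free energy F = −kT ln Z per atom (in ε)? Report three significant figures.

-2.93 ε

Eᵢ/kT = 0, 0.63694, 1.5924.
Z = Σ gᵢe^(−Eᵢ/kT) = 1·e^(−0) + 1·e^(−0.63694) + 5·e^(−1.5924) = 1.0000 + 0.52891 + 1.0172 = 2.5461.
F = −kT ln Z = −3.14 × ln(2.5461) = −3.14 × 0.93456 = -2.93 ε.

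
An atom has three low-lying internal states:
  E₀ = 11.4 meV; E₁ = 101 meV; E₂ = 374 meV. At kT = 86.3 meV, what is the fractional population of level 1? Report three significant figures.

Eᵢ/kT = 0.13210, 1.1703, 4.3337.
Z = Σ e^(−Eᵢ/kT) = e^(−0.13210) + e^(−1.1703) + e^(−4.3337) = 0.87625 + 0.31027 + 0.013119 = 1.1996.
P₁ = e^(−E₁/kT) / Z = 0.31027/1.1996 = 0.259.

0.259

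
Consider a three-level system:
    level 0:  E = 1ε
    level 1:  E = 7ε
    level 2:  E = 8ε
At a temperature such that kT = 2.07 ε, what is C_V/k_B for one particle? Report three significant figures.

0.718

Eᵢ/kT = 0.48309, 3.3816, 3.8647.
Z = Σ e^(−Eᵢ/kT) = e^(−0.48309) + e^(−3.3816) + e^(−3.8647) = 0.61687 + 0.033993 + 0.020969 = 0.67183.
⟨E⟩ = 1.5221 ε, ⟨E²⟩ = 5.3950 ε².
C_V/k_B = (⟨E²⟩ − ⟨E⟩²)/(kT)² = (5.3950 − 2.3168)/4.2849 = 0.718.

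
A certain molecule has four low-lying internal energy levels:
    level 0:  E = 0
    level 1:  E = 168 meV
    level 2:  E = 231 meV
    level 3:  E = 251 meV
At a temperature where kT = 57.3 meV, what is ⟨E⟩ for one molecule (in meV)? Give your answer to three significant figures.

14.9 meV

Eᵢ/kT = 0, 2.9319, 4.0314, 4.3805.
Z = Σ e^(−Eᵢ/kT) = e^(−0) + e^(−2.9319) + e^(−4.0314) + e^(−4.3805) = 1.0000 + 0.053296 + 0.017749 + 0.012519 = 1.0836.
⟨E⟩ = Σ Eᵢ e^(−Eᵢ/kT) / Z = (0·1.0000 + 168·0.053296 + 231·0.017749 + 251·0.012519) / 1.0836 = 14.9 meV.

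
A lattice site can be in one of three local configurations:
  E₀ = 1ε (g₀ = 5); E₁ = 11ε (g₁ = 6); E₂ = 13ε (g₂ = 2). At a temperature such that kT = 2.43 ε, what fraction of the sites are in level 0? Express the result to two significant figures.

0.98

Eᵢ/kT = 0.4115, 4.527, 5.350.
Z = Σ gᵢe^(−Eᵢ/kT) = 5·e^(−0.4115) + 6·e^(−4.527) + 2·e^(−5.350) = 3.313 + 0.06488 + 0.009496 = 3.387.
P₀ = g₀ e^(−E₀/kT) / Z = 3.313/3.387 = 0.98.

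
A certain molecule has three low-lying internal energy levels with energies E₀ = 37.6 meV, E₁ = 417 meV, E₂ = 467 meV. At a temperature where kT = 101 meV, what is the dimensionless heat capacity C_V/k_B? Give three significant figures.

Eᵢ/kT = 0.37228, 4.1287, 4.6238.
Z = Σ e^(−Eᵢ/kT) = e^(−0.37228) + e^(−4.1287) + e^(−4.6238) = 0.68916 + 0.016104 + 0.0098154 = 0.71508.
⟨E⟩ = 52.038 meV, ⟨E²⟩ = 8272.1 meV².
C_V/k_B = (⟨E²⟩ − ⟨E⟩²)/(kT)² = (8272.1 − 2708.0)/10201 = 0.545.

0.545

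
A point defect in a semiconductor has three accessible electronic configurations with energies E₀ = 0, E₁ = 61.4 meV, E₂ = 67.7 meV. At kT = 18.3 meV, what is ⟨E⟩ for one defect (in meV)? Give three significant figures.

Eᵢ/kT = 0, 3.3552, 3.6995.
Z = Σ e^(−Eᵢ/kT) = e^(−0) + e^(−3.3552) + e^(−3.6995) = 1.0000 + 0.034902 + 0.024736 = 1.0596.
⟨E⟩ = Σ Eᵢ e^(−Eᵢ/kT) / Z = (0·1.0000 + 61.4·0.034902 + 67.7·0.024736) / 1.0596 = 3.60 meV.

3.60 meV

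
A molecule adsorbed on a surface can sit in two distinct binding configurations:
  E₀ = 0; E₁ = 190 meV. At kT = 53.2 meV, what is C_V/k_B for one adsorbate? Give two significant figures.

Eᵢ/kT = 0, 3.571.
Z = Σ e^(−Eᵢ/kT) = e^(−0) + e^(−3.571) = 1.000 + 0.02813 = 1.028.
⟨E⟩ = 5.199 meV, ⟨E²⟩ = 987.8 meV².
C_V/k_B = (⟨E²⟩ − ⟨E⟩²)/(kT)² = (987.8 − 27.03)/2830 = 0.34.

0.34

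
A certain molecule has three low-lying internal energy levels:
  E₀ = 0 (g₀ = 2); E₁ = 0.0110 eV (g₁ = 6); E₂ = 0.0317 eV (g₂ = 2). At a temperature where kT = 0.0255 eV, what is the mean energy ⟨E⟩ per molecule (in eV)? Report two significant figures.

Eᵢ/kT = 0, 0.4314, 1.243.
Z = Σ gᵢe^(−Eᵢ/kT) = 2·e^(−0) + 6·e^(−0.4314) + 2·e^(−1.243) = 2.000 + 3.898 + 0.5770 = 6.475.
⟨E⟩ = Σ Eᵢ gᵢe^(−Eᵢ/kT) / Z = (0·2.000 + 0.0110·3.898 + 0.0317·0.5770) / 6.475 = 0.0094 eV.

0.0094 eV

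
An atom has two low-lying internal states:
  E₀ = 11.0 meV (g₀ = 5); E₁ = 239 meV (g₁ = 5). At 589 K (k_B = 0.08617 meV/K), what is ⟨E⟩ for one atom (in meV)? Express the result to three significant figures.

k_BT = 0.08617 × 589 K = 50.754 meV.
Eᵢ/kT = 0.21673, 4.7090.
Z = Σ gᵢe^(−Eᵢ/kT) = 5·e^(−0.21673) + 5·e^(−4.7090) = 4.0257 + 0.045069 = 4.0708.
⟨E⟩ = Σ Eᵢ gᵢe^(−Eᵢ/kT) / Z = (11.0·4.0257 + 239·0.045069) / 4.0708 = 13.5 meV.

13.5 meV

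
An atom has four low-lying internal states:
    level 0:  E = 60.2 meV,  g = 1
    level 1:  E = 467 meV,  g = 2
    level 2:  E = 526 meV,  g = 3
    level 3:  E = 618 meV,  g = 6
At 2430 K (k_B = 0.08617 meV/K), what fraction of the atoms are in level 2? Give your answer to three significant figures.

0.160

k_BT = 0.08617 × 2430 K = 209.39 meV.
Eᵢ/kT = 0.28750, 2.2303, 2.5121, 2.9514.
Z = Σ gᵢe^(−Eᵢ/kT) = 1·e^(−0.28750) + 2·e^(−2.2303) + 3·e^(−2.5121) + 6·e^(−2.9514) = 0.75014 + 0.21499 + 0.24329 + 0.31360 = 1.5220.
P₂ = g₂ e^(−E₂/kT) / Z = 0.24329/1.5220 = 0.160.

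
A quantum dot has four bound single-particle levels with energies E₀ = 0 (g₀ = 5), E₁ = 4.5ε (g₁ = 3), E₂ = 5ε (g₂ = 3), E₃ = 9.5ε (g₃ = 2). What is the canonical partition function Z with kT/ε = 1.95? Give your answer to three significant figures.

Z = 5.54

Eᵢ/kT = 0, 2.3077, 2.5641, 4.8718.
Z = Σ gᵢe^(−Eᵢ/kT) = 5·e^(−0) + 3·e^(−2.3077) + 3·e^(−2.5641) + 2·e^(−4.8718) = 5.0000 + 0.29847 + 0.23097 + 0.015319 = 5.5448.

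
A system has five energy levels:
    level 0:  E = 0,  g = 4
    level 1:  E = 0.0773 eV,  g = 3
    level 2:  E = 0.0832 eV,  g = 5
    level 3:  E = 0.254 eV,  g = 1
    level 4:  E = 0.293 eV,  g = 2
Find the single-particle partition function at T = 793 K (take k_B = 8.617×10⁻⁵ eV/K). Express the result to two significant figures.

k_BT = 8.617×10⁻⁵ × 793 K = 0.06833 eV.
Eᵢ/kT = 0, 1.131, 1.218, 3.717, 4.288.
Z = Σ gᵢe^(−Eᵢ/kT) = 4·e^(−0) + 3·e^(−1.131) + 5·e^(−1.218) + 1·e^(−3.717) + 2·e^(−4.288) = 4.000 + 0.9681 + 1.479 + 0.02431 + 0.02746 = 6.499.

Z = 6.5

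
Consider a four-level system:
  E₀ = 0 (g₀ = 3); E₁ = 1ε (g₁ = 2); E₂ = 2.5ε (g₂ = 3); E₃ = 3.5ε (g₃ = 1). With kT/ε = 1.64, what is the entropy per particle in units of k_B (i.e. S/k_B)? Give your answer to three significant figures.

Eᵢ/kT = 0, 0.60976, 1.5244, 2.1341.
Z = Σ gᵢe^(−Eᵢ/kT) = 3·e^(−0) + 2·e^(−0.60976) + 3·e^(−1.5244) + 1·e^(−2.1341) = 3.0000 + 1.0870 + 0.65326 + 0.11835 = 4.8586.
⟨E⟩ = Σ EᵢPᵢ = 0.64512 ε.
S/k_B = ln Z + ⟨E⟩/kT = ln(4.8586) + 0.64512/1.64 = 1.5808 + 0.39337 = 1.97.

1.97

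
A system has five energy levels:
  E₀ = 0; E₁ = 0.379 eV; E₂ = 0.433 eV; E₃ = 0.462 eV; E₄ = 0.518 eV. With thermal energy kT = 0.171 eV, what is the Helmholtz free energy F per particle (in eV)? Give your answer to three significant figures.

Eᵢ/kT = 0, 2.2164, 2.5322, 2.7018, 3.0292.
Z = Σ e^(−Eᵢ/kT) = e^(−0) + e^(−2.2164) + e^(−2.5322) + e^(−2.7018) + e^(−3.0292) = 1.0000 + 0.10900 + 0.079484 + 0.067085 + 0.048354 = 1.3039.
F = −kT ln Z = −0.171 × ln(1.3039) = −0.171 × 0.26536 = -0.0454 eV.

-0.0454 eV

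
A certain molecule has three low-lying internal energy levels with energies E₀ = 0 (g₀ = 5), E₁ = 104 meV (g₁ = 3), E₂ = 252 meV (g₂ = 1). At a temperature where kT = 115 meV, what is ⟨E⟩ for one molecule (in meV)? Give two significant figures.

Eᵢ/kT = 0, 0.9043, 2.191.
Z = Σ gᵢe^(−Eᵢ/kT) = 5·e^(−0) + 3·e^(−0.9043) + 1·e^(−2.191) = 5.000 + 1.214 + 0.1118 = 6.326.
⟨E⟩ = Σ Eᵢ gᵢe^(−Eᵢ/kT) / Z = (0·5.000 + 104·1.214 + 252·0.1118) / 6.326 = 24 meV.

24 meV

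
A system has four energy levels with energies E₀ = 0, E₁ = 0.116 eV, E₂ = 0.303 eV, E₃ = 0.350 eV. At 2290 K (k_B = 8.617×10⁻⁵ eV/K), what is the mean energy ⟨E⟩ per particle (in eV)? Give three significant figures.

0.0974 eV

k_BT = 8.617×10⁻⁵ × 2290 K = 0.19733 eV.
Eᵢ/kT = 0, 0.58785, 1.5355, 1.7737.
Z = Σ e^(−Eᵢ/kT) = e^(−0) + e^(−0.58785) + e^(−1.5355) + e^(−1.7737) = 1.0000 + 0.55552 + 0.21535 + 0.16970 = 1.9406.
⟨E⟩ = Σ Eᵢ e^(−Eᵢ/kT) / Z = (0·1.0000 + 0.116·0.55552 + 0.303·0.21535 + 0.350·0.16970) / 1.9406 = 0.0974 eV.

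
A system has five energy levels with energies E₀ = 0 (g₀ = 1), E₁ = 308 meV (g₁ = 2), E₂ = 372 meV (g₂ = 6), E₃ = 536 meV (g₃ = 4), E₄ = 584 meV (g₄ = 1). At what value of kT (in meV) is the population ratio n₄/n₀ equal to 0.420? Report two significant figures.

670 meV

n₄/n₀ = (g₄/g₀) exp[−(E₄−E₀)/kT] = 0.420.
⇒ (E₄−E₀)/kT = ln((1/1)/0.420) = ln(2.381) = 0.8675.
kT = 584 meV / 0.8675 = 670 meV.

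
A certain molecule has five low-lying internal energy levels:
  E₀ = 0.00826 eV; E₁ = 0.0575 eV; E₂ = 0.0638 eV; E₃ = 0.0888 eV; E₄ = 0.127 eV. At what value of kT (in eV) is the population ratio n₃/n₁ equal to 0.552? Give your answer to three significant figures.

n₃/n₁ = exp[−(E₃−E₁)/kT] = 0.552.
⇒ (E₃−E₁)/kT = ln(1/0.552) = ln(1.8116) = 0.59421.
kT = 0.0313 eV / 0.59421 = 0.0527 eV.

0.0527 eV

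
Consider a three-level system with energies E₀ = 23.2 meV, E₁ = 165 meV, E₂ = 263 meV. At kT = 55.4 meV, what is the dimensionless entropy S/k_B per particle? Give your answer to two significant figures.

Eᵢ/kT = 0.4188, 2.978, 4.747.
Z = Σ e^(−Eᵢ/kT) = e^(−0.4188) + e^(−2.978) + e^(−4.747) = 0.6578 + 0.05089 + 0.008678 = 0.7174.
⟨E⟩ = Σ EᵢPᵢ = 36.16 meV.
S/k_B = ln Z + ⟨E⟩/kT = ln(0.7174) + 36.16/55.4 = -0.3321 + 0.6527 = 0.32.

0.32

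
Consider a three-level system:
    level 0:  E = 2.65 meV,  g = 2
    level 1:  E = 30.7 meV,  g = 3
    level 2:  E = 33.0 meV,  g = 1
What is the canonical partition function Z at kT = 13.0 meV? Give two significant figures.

Z = 2.0

Eᵢ/kT = 0.2038, 2.362, 2.538.
Z = Σ gᵢe^(−Eᵢ/kT) = 2·e^(−0.2038) + 3·e^(−2.362) + 1·e^(−2.538) = 1.631 + 0.2827 + 0.07902 = 1.993.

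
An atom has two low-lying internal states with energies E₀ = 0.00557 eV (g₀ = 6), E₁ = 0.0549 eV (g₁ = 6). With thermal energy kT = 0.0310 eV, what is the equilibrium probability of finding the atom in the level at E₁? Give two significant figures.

Eᵢ/kT = 0.1797, 1.771.
Z = Σ gᵢe^(−Eᵢ/kT) = 6·e^(−0.1797) + 6·e^(−1.771) = 5.013 + 1.021 = 6.034.
P₁ = g₁ e^(−E₁/kT) / Z = 1.021/6.034 = 0.17.

0.17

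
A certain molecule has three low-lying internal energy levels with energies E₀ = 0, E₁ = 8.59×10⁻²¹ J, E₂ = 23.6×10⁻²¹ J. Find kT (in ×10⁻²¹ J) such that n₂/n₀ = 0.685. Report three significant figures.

n₂/n₀ = exp[−(E₂−E₀)/kT] = 0.685.
⇒ (E₂−E₀)/kT = ln(1/0.685) = ln(1.4599) = 0.37837.
kT = 23.6 ×10⁻²¹ J / 0.37837 = 62.4 ×10⁻²¹ J.

62.4 ×10⁻²¹ J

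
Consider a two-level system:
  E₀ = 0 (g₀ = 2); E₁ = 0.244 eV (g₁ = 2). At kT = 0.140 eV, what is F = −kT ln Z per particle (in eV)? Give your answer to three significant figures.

Eᵢ/kT = 0, 1.7429.
Z = Σ gᵢe^(−Eᵢ/kT) = 2·e^(−0) + 2·e^(−1.7429) = 2.0000 + 0.35002 = 2.3500.
F = −kT ln Z = −0.140 × ln(2.3500) = −0.140 × 0.85442 = -0.120 eV.

-0.120 eV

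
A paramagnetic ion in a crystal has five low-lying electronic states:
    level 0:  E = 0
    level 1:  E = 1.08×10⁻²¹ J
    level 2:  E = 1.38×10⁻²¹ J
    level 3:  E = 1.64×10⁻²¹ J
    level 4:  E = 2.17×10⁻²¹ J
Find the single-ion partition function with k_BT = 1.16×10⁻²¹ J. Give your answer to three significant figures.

Z = 2.10

Eᵢ/kT = 0, 0.93103, 1.1897, 1.4138, 1.8707.
Z = Σ e^(−Eᵢ/kT) = e^(−0) + e^(−0.93103) + e^(−1.1897) + e^(−1.4138) + e^(−1.8707) = 1.0000 + 0.39415 + 0.30431 + 0.24322 + 0.15402 = 2.0957.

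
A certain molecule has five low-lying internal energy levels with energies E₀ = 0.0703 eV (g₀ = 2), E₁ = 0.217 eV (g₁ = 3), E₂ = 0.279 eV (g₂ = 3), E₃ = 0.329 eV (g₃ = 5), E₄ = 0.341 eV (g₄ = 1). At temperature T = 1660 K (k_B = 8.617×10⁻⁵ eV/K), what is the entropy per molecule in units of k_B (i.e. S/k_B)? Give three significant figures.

k_BT = 8.617×10⁻⁵ × 1660 K = 0.14304 eV.
Eᵢ/kT = 0.49147, 1.5171, 1.9505, 2.3001, 2.3839.
Z = Σ gᵢe^(−Eᵢ/kT) = 2·e^(−0.49147) + 3·e^(−1.5171) + 3·e^(−1.9505) + 5·e^(−2.3001) + 1·e^(−2.3839) = 1.2235 + 0.65804 + 0.42661 + 0.50124 + 0.092190 = 2.9016.
⟨E⟩ = Σ EᵢPᵢ = 0.18754 eV.
S/k_B = ln Z + ⟨E⟩/kT = ln(2.9016) + 0.18754/0.14304 = 1.0653 + 1.3111 = 2.38.

2.38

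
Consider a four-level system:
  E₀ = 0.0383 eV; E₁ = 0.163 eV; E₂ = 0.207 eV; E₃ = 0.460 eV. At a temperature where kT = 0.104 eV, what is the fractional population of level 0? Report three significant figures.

0.659

Eᵢ/kT = 0.36827, 1.5673, 1.9904, 4.4231.
Z = Σ e^(−Eᵢ/kT) = e^(−0.36827) + e^(−1.5673) + e^(−1.9904) + e^(−4.4231) = 0.69193 + 0.20861 + 0.13664 + 0.011997 = 1.0492.
P₀ = e^(−E₀/kT) / Z = 0.69193/1.0492 = 0.659.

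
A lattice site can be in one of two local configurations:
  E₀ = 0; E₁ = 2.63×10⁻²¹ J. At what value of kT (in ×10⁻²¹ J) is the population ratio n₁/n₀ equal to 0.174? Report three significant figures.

1.50 ×10⁻²¹ J

n₁/n₀ = exp[−(E₁−E₀)/kT] = 0.174.
⇒ (E₁−E₀)/kT = ln(1/0.174) = ln(5.7471) = 1.7487.
kT = 2.63 ×10⁻²¹ J / 1.7487 = 1.50 ×10⁻²¹ J.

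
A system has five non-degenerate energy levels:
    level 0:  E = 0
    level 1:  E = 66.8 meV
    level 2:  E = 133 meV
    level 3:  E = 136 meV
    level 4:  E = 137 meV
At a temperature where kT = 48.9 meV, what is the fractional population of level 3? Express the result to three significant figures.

0.0429

Eᵢ/kT = 0, 1.3661, 2.7198, 2.7812, 2.8016.
Z = Σ e^(−Eᵢ/kT) = e^(−0) + e^(−1.3661) + e^(−2.7198) + e^(−2.7812) + e^(−2.8016) = 1.0000 + 0.25510 + 0.065888 + 0.061964 + 0.060713 = 1.4437.
P₃ = e^(−E₃/kT) / Z = 0.061964/1.4437 = 0.0429.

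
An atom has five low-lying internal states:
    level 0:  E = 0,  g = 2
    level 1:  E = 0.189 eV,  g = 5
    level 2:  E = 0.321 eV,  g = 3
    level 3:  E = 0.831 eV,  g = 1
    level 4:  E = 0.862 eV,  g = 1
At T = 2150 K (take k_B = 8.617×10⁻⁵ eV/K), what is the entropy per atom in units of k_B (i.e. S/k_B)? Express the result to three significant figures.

2.13

k_BT = 8.617×10⁻⁵ × 2150 K = 0.18527 eV.
Eᵢ/kT = 0, 1.0201, 1.7326, 4.4853, 4.6527.
Z = Σ gᵢe^(−Eᵢ/kT) = 2·e^(−0) + 5·e^(−1.0201) + 3·e^(−1.7326) + 1·e^(−4.4853) + 1·e^(−4.6527) = 2.0000 + 1.8028 + 0.53047 + 0.011274 + 0.0095358 = 4.3541.
⟨E⟩ = Σ EᵢPᵢ = 0.12140 eV.
S/k_B = ln Z + ⟨E⟩/kT = ln(4.3541) + 0.12140/0.18527 = 1.4711 + 0.65526 = 2.13.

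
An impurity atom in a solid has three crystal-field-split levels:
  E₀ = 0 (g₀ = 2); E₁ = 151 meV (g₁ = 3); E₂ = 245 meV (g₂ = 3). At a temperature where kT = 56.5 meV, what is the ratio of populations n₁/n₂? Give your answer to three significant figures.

n₁/n₂ = (g₁/g₂) exp[−(E₁−E₂)/kT] = (3/3) × exp(−(-94 meV)/(56.5 meV)) = (3/3) × exp(1.6637) = 5.28.

5.28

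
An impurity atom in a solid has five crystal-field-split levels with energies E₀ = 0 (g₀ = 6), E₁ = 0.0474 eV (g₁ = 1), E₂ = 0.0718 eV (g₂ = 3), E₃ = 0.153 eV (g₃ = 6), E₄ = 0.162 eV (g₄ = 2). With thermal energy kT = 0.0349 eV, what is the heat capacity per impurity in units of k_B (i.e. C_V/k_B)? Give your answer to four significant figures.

0.5333

Eᵢ/kT = 0, 1.35817, 2.05731, 4.38395, 4.64183.
Z = Σ gᵢe^(−Eᵢ/kT) = 6·e^(−0) + 1·e^(−1.35817) + 3·e^(−2.05731) + 6·e^(−4.38395) + 2·e^(−4.64183) = 6.00000 + 0.257131 + 0.383392 + 0.0748559 + 0.0192801 = 6.73466.
⟨E⟩ = 0.00806156 eV, ⟨E²⟩ = 0.000714584 eV².
C_V/k_B = (⟨E²⟩ − ⟨E⟩²)/(kT)² = (0.000714584 − 0.0000649887)/0.00121801 = 0.5333.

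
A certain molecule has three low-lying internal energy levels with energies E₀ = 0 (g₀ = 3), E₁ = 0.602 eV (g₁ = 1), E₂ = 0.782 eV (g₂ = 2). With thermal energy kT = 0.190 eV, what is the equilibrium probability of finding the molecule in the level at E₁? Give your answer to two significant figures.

0.014

Eᵢ/kT = 0, 3.168, 4.116.
Z = Σ gᵢe^(−Eᵢ/kT) = 3·e^(−0) + 1·e^(−3.168) + 2·e^(−4.116) = 3.000 + 0.04209 + 0.03262 = 3.075.
P₁ = g₁ e^(−E₁/kT) / Z = 0.04209/3.075 = 0.014.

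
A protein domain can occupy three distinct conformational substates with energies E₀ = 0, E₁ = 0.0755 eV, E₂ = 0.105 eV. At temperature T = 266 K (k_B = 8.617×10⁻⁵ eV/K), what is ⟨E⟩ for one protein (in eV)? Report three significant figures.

0.00370 eV

k_BT = 8.617×10⁻⁵ × 266 K = 0.022921 eV.
Eᵢ/kT = 0, 3.2939, 4.5810.
Z = Σ e^(−Eᵢ/kT) = e^(−0) + e^(−3.2939) + e^(−4.5810) = 1.0000 + 0.037109 + 0.010245 = 1.0474.
⟨E⟩ = Σ Eᵢ e^(−Eᵢ/kT) / Z = (0·1.0000 + 0.0755·0.037109 + 0.105·0.010245) / 1.0474 = 0.00370 eV.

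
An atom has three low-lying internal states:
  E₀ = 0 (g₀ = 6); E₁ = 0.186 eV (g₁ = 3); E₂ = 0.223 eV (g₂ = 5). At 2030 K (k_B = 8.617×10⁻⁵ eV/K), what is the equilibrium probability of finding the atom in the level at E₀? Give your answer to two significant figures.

0.71

k_BT = 8.617×10⁻⁵ × 2030 K = 0.1749 eV.
Eᵢ/kT = 0, 1.063, 1.275.
Z = Σ gᵢe^(−Eᵢ/kT) = 6·e^(−0) + 3·e^(−1.063) + 5·e^(−1.275) = 6.000 + 1.036 + 1.397 = 8.433.
P₀ = g₀ e^(−E₀/kT) / Z = 6.000/8.433 = 0.71.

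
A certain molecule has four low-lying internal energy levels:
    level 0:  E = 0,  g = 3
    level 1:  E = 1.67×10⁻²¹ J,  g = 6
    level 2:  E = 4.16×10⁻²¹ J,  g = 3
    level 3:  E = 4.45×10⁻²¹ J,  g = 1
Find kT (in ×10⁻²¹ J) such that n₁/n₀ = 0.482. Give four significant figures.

1.174 ×10⁻²¹ J

n₁/n₀ = (g₁/g₀) exp[−(E₁−E₀)/kT] = 0.482.
⇒ (E₁−E₀)/kT = ln((6/3)/0.482) = ln(4.14938) = 1.42296.
kT = 1.67 ×10⁻²¹ J / 1.42296 = 1.174 ×10⁻²¹ J.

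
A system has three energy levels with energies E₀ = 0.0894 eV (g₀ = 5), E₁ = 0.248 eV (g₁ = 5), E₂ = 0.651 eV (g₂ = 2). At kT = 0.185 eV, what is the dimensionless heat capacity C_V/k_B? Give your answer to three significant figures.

0.253

Eᵢ/kT = 0.48324, 1.3405, 3.5189.
Z = Σ gᵢe^(−Eᵢ/kT) = 5·e^(−0.48324) + 5·e^(−1.3405) + 2·e^(−3.5189) = 3.0839 + 1.3086 + 0.059264 = 4.4518.
⟨E⟩ = 0.14350 eV, ⟨E²⟩ = 0.029257 eV².
C_V/k_B = (⟨E²⟩ − ⟨E⟩²)/(kT)² = (0.029257 − 0.020592)/0.034225 = 0.253.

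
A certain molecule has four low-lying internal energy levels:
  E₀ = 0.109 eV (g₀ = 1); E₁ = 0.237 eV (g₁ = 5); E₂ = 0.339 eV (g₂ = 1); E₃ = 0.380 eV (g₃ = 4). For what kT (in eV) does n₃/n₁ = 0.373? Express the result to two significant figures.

n₃/n₁ = (g₃/g₁) exp[−(E₃−E₁)/kT] = 0.373.
⇒ (E₃−E₁)/kT = ln((4/5)/0.373) = ln(2.145) = 0.7631.
kT = 0.143 eV / 0.7631 = 0.19 eV.

0.19 eV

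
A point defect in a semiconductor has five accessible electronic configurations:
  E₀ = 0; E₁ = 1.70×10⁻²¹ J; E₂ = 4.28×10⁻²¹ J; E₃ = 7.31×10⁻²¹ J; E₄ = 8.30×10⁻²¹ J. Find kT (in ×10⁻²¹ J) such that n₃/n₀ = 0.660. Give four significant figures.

n₃/n₀ = exp[−(E₃−E₀)/kT] = 0.660.
⇒ (E₃−E₀)/kT = ln(1/0.660) = ln(1.51515) = 0.415514.
kT = 7.31 ×10⁻²¹ J / 0.415514 = 17.59 ×10⁻²¹ J.

17.59 ×10⁻²¹ J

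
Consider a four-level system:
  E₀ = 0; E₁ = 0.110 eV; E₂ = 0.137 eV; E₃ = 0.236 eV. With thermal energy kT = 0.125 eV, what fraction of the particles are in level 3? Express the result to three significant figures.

Eᵢ/kT = 0, 0.88000, 1.0960, 1.8880.
Z = Σ e^(−Eᵢ/kT) = e^(−0) + e^(−0.88000) + e^(−1.0960) + e^(−1.8880) = 1.0000 + 0.41478 + 0.33421 + 0.15137 = 1.9004.
P₃ = e^(−E₃/kT) / Z = 0.15137/1.9004 = 0.0797.

0.0797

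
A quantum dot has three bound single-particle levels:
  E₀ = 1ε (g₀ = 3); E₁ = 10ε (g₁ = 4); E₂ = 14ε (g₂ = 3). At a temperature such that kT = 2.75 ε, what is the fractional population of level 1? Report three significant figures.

Eᵢ/kT = 0.36364, 3.6364, 5.0909.
Z = Σ gᵢe^(−Eᵢ/kT) = 3·e^(−0.36364) + 4·e^(−3.6364) + 3·e^(−5.0909) = 2.0854 + 0.10539 + 0.018457 = 2.2092.
P₁ = g₁ e^(−E₁/kT) / Z = 0.10539/2.2092 = 0.0477.

0.0477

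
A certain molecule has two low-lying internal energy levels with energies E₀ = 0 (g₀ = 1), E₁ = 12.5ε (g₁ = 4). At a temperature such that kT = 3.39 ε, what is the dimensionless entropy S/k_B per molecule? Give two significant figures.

Eᵢ/kT = 0, 3.687.
Z = Σ gᵢe^(−Eᵢ/kT) = 1·e^(−0) + 4·e^(−3.687) = 1.000 + 0.1002 = 1.100.
⟨E⟩ = Σ EᵢPᵢ = 1.139 ε.
S/k_B = ln Z + ⟨E⟩/kT = ln(1.100) + 1.139/3.39 = 0.09531 + 0.3360 = 0.43.

0.43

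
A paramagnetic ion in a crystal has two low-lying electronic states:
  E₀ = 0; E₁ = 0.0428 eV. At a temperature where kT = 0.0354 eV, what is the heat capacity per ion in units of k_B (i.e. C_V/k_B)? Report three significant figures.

0.259

Eᵢ/kT = 0, 1.2090.
Z = Σ e^(−Eᵢ/kT) = e^(−0) + e^(−1.2090) = 1.0000 + 0.29850 = 1.2985.
⟨E⟩ = 0.0098389 eV, ⟨E²⟩ = 0.00042110 eV².
C_V/k_B = (⟨E²⟩ − ⟨E⟩²)/(kT)² = (0.00042110 − 0.000096804)/0.0012532 = 0.259.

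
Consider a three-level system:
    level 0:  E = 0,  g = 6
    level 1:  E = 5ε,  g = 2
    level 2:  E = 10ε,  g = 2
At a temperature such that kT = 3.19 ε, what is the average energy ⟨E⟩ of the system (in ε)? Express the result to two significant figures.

Eᵢ/kT = 0, 1.567, 3.135.
Z = Σ gᵢe^(−Eᵢ/kT) = 6·e^(−0) + 2·e^(−1.567) + 2·e^(−3.135) = 6.000 + 0.4173 + 0.08700 = 6.504.
⟨E⟩ = Σ Eᵢ gᵢe^(−Eᵢ/kT) / Z = (0·6.000 + 5·0.4173 + 10·0.08700) / 6.504 = 0.45 ε.

0.45 ε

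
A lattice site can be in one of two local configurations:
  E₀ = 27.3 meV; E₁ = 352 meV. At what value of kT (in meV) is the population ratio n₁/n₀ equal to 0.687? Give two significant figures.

n₁/n₀ = exp[−(E₁−E₀)/kT] = 0.687.
⇒ (E₁−E₀)/kT = ln(1/0.687) = ln(1.456) = 0.3757.
kT = 324.7 meV / 0.3757 = 860 meV.

860 meV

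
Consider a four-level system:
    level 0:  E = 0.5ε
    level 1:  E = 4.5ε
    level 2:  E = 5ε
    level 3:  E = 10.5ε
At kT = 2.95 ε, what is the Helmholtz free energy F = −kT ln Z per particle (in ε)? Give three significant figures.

Eᵢ/kT = 0.16949, 1.5254, 1.6949, 3.5593.
Z = Σ e^(−Eᵢ/kT) = e^(−0.16949) + e^(−1.5254) + e^(−1.6949) + e^(−3.5593) = 0.84410 + 0.21753 + 0.18362 + 0.028459 = 1.2737.
F = −kT ln Z = −2.95 × ln(1.2737) = −2.95 × 0.24193 = -0.714 ε.

-0.714 ε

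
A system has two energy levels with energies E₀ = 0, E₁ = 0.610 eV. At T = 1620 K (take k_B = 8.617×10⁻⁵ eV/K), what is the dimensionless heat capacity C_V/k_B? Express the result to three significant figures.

0.236

k_BT = 8.617×10⁻⁵ × 1620 K = 0.13960 eV.
Eᵢ/kT = 0, 4.3696.
Z = Σ e^(−Eᵢ/kT) = e^(−0) + e^(−4.3696) = 1.0000 + 0.012656 = 1.0127.
⟨E⟩ = 0.0076233 eV, ⟨E²⟩ = 0.0046502 eV².
C_V/k_B = (⟨E²⟩ − ⟨E⟩²)/(kT)² = (0.0046502 − 0.000058115)/0.019488 = 0.236.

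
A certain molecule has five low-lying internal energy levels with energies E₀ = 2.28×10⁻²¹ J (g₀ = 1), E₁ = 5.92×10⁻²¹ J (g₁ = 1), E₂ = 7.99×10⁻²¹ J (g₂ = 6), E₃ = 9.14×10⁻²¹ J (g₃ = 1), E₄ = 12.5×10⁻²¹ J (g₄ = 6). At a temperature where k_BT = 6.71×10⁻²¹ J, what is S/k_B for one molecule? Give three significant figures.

Eᵢ/kT = 0.33979, 0.88227, 1.1908, 1.3621, 1.8629.
Z = Σ gᵢe^(−Eᵢ/kT) = 1·e^(−0.33979) + 1·e^(−0.88227) + 6·e^(−1.1908) + 1·e^(−1.3621) + 6·e^(−1.8629) = 0.71192 + 0.41384 + 1.8239 + 0.25612 + 0.93133 = 4.1371.
⟨E⟩ = Σ EᵢPᵢ = 7.8868 ×10⁻²¹ J.
S/k_B = ln Z + ⟨E⟩/kT = ln(4.1371) + 7.8868/6.71 = 1.4200 + 1.1754 = 2.60.

2.60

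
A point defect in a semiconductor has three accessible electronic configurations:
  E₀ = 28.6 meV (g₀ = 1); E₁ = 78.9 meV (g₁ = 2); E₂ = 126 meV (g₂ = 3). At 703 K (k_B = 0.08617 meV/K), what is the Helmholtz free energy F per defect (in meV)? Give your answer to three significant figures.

-26.2 meV

k_BT = 0.08617 × 703 K = 60.578 meV.
Eᵢ/kT = 0.47212, 1.3025, 2.0800.
Z = Σ gᵢe^(−Eᵢ/kT) = 1·e^(−0.47212) + 2·e^(−1.3025) + 3·e^(−2.0800) = 0.62368 + 0.54370 + 0.37479 = 1.5422.
F = −kT ln Z = −60.578 × ln(1.5422) = −60.578 × 0.43321 = -26.2 meV.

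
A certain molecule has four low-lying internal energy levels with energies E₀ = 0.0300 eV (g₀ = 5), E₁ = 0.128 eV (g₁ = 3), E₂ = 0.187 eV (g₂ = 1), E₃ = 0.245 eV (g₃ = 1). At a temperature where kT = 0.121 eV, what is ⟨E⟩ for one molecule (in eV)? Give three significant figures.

Eᵢ/kT = 0.24793, 1.0579, 1.5455, 2.0248.
Z = Σ gᵢe^(−Eᵢ/kT) = 5·e^(−0.24793) + 3·e^(−1.0579) + 1·e^(−1.5455) + 1·e^(−2.0248) = 3.9021 + 1.0416 + 0.21321 + 0.13202 = 5.2889.
⟨E⟩ = Σ Eᵢ gᵢe^(−Eᵢ/kT) / Z = (0.0300·3.9021 + 0.128·1.0416 + 0.187·0.21321 + 0.245·0.13202) / 5.2889 = 0.0610 eV.

0.0610 eV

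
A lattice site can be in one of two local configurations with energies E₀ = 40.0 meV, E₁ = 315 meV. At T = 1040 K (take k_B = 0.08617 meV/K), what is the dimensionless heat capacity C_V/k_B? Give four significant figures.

0.3997

k_BT = 0.08617 × 1040 K = 89.6168 meV.
Eᵢ/kT = 0.446345, 3.51497.
Z = Σ e^(−Eᵢ/kT) = e^(−0.446345) + e^(−3.51497) = 0.639963 + 0.0297487 = 0.669712.
⟨E⟩ = 52.2155 meV, ⟨E²⟩ = 5936.52 meV².
C_V/k_B = (⟨E²⟩ − ⟨E⟩²)/(kT)² = (5936.52 − 2726.46)/8031.17 = 0.3997.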